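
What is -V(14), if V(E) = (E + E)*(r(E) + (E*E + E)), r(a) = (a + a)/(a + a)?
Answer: -5908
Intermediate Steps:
r(a) = 1 (r(a) = (2*a)/((2*a)) = (2*a)*(1/(2*a)) = 1)
V(E) = 2*E*(1 + E + E**2) (V(E) = (E + E)*(1 + (E*E + E)) = (2*E)*(1 + (E**2 + E)) = (2*E)*(1 + (E + E**2)) = (2*E)*(1 + E + E**2) = 2*E*(1 + E + E**2))
-V(14) = -2*14*(1 + 14 + 14**2) = -2*14*(1 + 14 + 196) = -2*14*211 = -1*5908 = -5908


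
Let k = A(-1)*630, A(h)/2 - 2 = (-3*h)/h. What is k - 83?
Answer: -1343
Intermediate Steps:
A(h) = -2 (A(h) = 4 + 2*((-3*h)/h) = 4 + 2*(-3) = 4 - 6 = -2)
k = -1260 (k = -2*630 = -1260)
k - 83 = -1260 - 83 = -1343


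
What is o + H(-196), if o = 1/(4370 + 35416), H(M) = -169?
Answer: -6723833/39786 ≈ -169.00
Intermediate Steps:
o = 1/39786 ≈ 2.5134e-5
o + H(-196) = 1/39786 - 169 = -6723833/39786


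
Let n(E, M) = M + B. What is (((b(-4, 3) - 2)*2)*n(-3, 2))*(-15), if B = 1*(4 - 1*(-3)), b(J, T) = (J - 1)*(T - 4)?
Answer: -810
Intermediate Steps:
b(J, T) = (-1 + J)*(-4 + T)
B = 7 (B = 1*(4 + 3) = 1*7 = 7)
n(E, M) = 7 + M (n(E, M) = M + 7 = 7 + M)
(((b(-4, 3) - 2)*2)*n(-3, 2))*(-15) = ((((4 - 1*3 - 4*(-4) - 4*3) - 2)*2)*(7 + 2))*(-15) = ((((4 - 3 + 16 - 12) - 2)*2)*9)*(-15) = (((5 - 2)*2)*9)*(-15) = ((3*2)*9)*(-15) = (6*9)*(-15) = 54*(-15) = -810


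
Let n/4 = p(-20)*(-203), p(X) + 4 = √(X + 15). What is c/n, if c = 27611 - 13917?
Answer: 13694/4263 + 6847*I*√5/8526 ≈ 3.2123 + 1.7957*I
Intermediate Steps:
c = 13694
p(X) = -4 + √(15 + X) (p(X) = -4 + √(X + 15) = -4 + √(15 + X))
n = 3248 - 812*I*√5 (n = 4*((-4 + √(15 - 20))*(-203)) = 4*((-4 + √(-5))*(-203)) = 4*((-4 + I*√5)*(-203)) = 4*(812 - 203*I*√5) = 3248 - 812*I*√5 ≈ 3248.0 - 1815.7*I)
c/n = 13694/(3248 - 812*I*√5)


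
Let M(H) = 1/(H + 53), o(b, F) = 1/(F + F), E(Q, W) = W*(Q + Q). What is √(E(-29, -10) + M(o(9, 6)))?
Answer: 8*√75049/91 ≈ 24.084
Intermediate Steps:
E(Q, W) = 2*Q*W (E(Q, W) = W*(2*Q) = 2*Q*W)
o(b, F) = 1/(2*F)
M(H) = 1/(53 + H)
√(E(-29, -10) + M(o(9, 6))) = √(2*(-29)*(-10) + 1/(53 + (½)/6)) = √(580 + 1/(53 + (½)*(⅙))) = √(580 + 1/(53 + 1/12)) = √(580 + 1/(637/12)) = √(580 + 12/637) = √(369472/637) = 8*√75049/91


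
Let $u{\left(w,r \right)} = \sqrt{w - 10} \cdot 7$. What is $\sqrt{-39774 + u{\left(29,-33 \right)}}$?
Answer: $\sqrt{-39774 + 7 \sqrt{19}} \approx 199.36 i$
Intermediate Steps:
$u{\left(w,r \right)} = 7 \sqrt{-10 + w}$ ($u{\left(w,r \right)} = \sqrt{-10 + w} 7 = 7 \sqrt{-10 + w}$)
$\sqrt{-39774 + u{\left(29,-33 \right)}} = \sqrt{-39774 + 7 \sqrt{-10 + 29}} = \sqrt{-39774 + 7 \sqrt{19}}$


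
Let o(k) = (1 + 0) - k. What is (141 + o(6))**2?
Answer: 18496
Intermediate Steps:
o(k) = 1 - k
(141 + o(6))**2 = (141 + (1 - 1*6))**2 = (141 + (1 - 6))**2 = (141 - 5)**2 = 136**2 = 18496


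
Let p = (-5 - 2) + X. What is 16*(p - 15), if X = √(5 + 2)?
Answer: -352 + 16*√7 ≈ -309.67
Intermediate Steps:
X = √7 ≈ 2.6458
p = -7 + √7 (p = (-5 - 2) + √7 = -7 + √7 ≈ -4.3542)
16*(p - 15) = 16*((-7 + √7) - 15) = 16*(-22 + √7) = -352 + 16*√7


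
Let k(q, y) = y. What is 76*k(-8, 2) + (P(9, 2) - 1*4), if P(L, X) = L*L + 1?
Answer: 230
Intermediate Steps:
P(L, X) = 1 + L² (P(L, X) = L² + 1 = 1 + L²)
76*k(-8, 2) + (P(9, 2) - 1*4) = 76*2 + ((1 + 9²) - 1*4) = 152 + ((1 + 81) - 4) = 152 + (82 - 4) = 152 + 78 = 230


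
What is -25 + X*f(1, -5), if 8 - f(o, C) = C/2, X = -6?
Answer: -88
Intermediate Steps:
f(o, C) = 8 - C/2
-25 + X*f(1, -5) = -25 - 6*(8 - 1/2*(-5)) = -25 - 6*(8 + 5/2) = -25 - 6*21/2 = -25 - 63 = -88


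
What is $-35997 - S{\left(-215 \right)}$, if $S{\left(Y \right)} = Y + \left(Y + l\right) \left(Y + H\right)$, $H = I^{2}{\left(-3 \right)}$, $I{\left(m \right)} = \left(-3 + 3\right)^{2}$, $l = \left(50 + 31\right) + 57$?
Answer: $-52337$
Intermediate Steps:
$l = 138$ ($l = 81 + 57 = 138$)
$I{\left(m \right)} = 0$ ($I{\left(m \right)} = 0^{2} = 0$)
$H = 0$ ($H = 0^{2} = 0$)
$S{\left(Y \right)} = Y + Y \left(138 + Y\right)$ ($S{\left(Y \right)} = Y + \left(Y + 138\right) \left(Y + 0\right) = Y + \left(138 + Y\right) Y = Y + Y \left(138 + Y\right)$)
$-35997 - S{\left(-215 \right)} = -35997 - - 215 \left(139 - 215\right) = -35997 - \left(-215\right) \left(-76\right) = -35997 - 16340 = -52337$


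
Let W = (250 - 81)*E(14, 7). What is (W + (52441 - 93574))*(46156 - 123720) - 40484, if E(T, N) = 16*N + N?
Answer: 1630509924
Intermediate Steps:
E(T, N) = 17*N
W = 20111 (W = (250 - 81)*(17*7) = 169*119 = 20111)
(W + (52441 - 93574))*(46156 - 123720) - 40484 = (20111 + (52441 - 93574))*(46156 - 123720) - 40484 = (20111 - 41133)*(-77564) - 40484 = -21022*(-77564) - 40484 = 1630550408 - 40484 = 1630509924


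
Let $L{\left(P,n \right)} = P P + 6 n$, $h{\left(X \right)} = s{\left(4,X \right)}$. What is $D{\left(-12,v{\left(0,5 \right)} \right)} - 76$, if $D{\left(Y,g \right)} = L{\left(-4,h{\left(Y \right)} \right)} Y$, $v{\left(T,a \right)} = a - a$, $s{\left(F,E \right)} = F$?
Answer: $-556$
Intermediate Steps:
$h{\left(X \right)} = 4$
$L{\left(P,n \right)} = P^{2} + 6 n$
$v{\left(T,a \right)} = 0$
$D{\left(Y,g \right)} = 40 Y$ ($D{\left(Y,g \right)} = \left(\left(-4\right)^{2} + 6 \cdot 4\right) Y = \left(16 + 24\right) Y = 40 Y$)
$D{\left(-12,v{\left(0,5 \right)} \right)} - 76 = 40 \left(-12\right) - 76 = -480 - 76 = -556$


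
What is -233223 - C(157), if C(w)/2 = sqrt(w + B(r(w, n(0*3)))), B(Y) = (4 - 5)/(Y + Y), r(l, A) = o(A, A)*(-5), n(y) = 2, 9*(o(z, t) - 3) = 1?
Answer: -233223 - sqrt(3077830)/70 ≈ -2.3325e+5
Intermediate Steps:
o(z, t) = 28/9 (o(z, t) = 3 + (1/9)*1 = 3 + 1/9 = 28/9)
r(l, A) = -140/9 (r(l, A) = (28/9)*(-5) = -140/9)
B(Y) = -1/(2*Y)
C(w) = 2*sqrt(9/280 + w) (C(w) = 2*sqrt(w - 1/(2*(-140/9))) = 2*sqrt(w - 1/2*(-9/140)) = 2*sqrt(w + 9/280) = 2*sqrt(9/280 + w))
-233223 - C(157) = -233223 - sqrt(630 + 19600*157)/70 = -233223 - sqrt(630 + 3077200)/70 = -233223 - sqrt(3077830)/70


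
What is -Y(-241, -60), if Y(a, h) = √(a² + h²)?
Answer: -√61681 ≈ -248.36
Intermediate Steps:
-Y(-241, -60) = -√((-241)² + (-60)²) = -√(58081 + 3600) = -√61681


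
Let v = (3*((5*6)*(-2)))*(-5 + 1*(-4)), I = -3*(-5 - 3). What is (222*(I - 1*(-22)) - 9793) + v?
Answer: 2039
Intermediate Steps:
I = 24 (I = -3*(-8) = 24)
v = 1620 (v = (3*(30*(-2)))*(-5 - 4) = (3*(-60))*(-9) = -180*(-9) = 1620)
(222*(I - 1*(-22)) - 9793) + v = (222*(24 - 1*(-22)) - 9793) + 1620 = (222*(24 + 22) - 9793) + 1620 = (222*46 - 9793) + 1620 = (10212 - 9793) + 1620 = 419 + 1620 = 2039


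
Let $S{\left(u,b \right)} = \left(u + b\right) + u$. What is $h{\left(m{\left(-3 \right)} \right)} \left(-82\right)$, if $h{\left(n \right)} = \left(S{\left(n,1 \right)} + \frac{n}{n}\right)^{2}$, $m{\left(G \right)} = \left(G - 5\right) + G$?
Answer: $-32800$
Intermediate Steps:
$m{\left(G \right)} = -5 + 2 G$ ($m{\left(G \right)} = \left(-5 + G\right) + G = -5 + 2 G$)
$S{\left(u,b \right)} = b + 2 u$ ($S{\left(u,b \right)} = \left(b + u\right) + u = b + 2 u$)
$h{\left(n \right)} = \left(2 + 2 n\right)^{2}$ ($h{\left(n \right)} = \left(\left(1 + 2 n\right) + \frac{n}{n}\right)^{2} = \left(\left(1 + 2 n\right) + 1\right)^{2} = \left(2 + 2 n\right)^{2}$)
$h{\left(m{\left(-3 \right)} \right)} \left(-82\right) = 4 \left(1 + \left(-5 + 2 \left(-3\right)\right)\right)^{2} \left(-82\right) = 4 \left(1 - 11\right)^{2} \left(-82\right) = 4 \left(-10\right)^{2} \left(-82\right) = 4 \cdot 100 \left(-82\right) = 400 \left(-82\right) = -32800$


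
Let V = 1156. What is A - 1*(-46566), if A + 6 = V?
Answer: 47716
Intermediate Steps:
A = 1150 (A = -6 + 1156 = 1150)
A - 1*(-46566) = 1150 - 1*(-46566) = 1150 + 46566 = 47716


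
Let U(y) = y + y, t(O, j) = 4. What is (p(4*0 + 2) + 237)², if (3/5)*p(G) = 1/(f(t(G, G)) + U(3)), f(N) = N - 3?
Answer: 24820324/441 ≈ 56282.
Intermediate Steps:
f(N) = -3 + N
U(y) = 2*y
p(G) = 5/21 (p(G) = 5/(3*((-3 + 4) + 2*3)) = 5/(3*(1 + 6)) = (5/3)/7 = (5/3)*(⅐) = 5/21)
(p(4*0 + 2) + 237)² = (5/21 + 237)² = (4982/21)² = 24820324/441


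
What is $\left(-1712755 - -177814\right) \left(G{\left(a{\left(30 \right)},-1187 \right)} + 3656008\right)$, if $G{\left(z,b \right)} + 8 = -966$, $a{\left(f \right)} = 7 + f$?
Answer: $-5610261542994$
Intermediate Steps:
$G{\left(z,b \right)} = -974$ ($G{\left(z,b \right)} = -8 - 966 = -974$)
$\left(-1712755 - -177814\right) \left(G{\left(a{\left(30 \right)},-1187 \right)} + 3656008\right) = \left(-1712755 - -177814\right) \left(-974 + 3656008\right) = \left(-1712755 + 177814\right) 3655034 = \left(-1534941\right) 3655034 = -5610261542994$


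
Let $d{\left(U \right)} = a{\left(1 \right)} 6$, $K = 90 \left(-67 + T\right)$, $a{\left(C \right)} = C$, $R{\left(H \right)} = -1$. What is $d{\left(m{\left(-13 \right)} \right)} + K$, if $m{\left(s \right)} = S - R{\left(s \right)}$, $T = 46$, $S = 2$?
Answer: $-1884$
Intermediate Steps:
$m{\left(s \right)} = 3$ ($m{\left(s \right)} = 2 - -1 = 2 + 1 = 3$)
$K = -1890$ ($K = 90 \left(-67 + 46\right) = 90 \left(-21\right) = -1890$)
$d{\left(U \right)} = 6$ ($d{\left(U \right)} = 1 \cdot 6 = 6$)
$d{\left(m{\left(-13 \right)} \right)} + K = 6 - 1890 = -1884$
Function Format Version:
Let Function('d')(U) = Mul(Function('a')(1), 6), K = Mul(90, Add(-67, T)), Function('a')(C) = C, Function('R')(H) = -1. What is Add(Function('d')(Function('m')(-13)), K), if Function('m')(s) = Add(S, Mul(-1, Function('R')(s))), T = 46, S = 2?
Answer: -1884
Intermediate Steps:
Function('m')(s) = 3 (Function('m')(s) = Add(2, Mul(-1, -1)) = Add(2, 1) = 3)
K = -1890 (K = Mul(90, Add(-67, 46)) = Mul(90, -21) = -1890)
Function('d')(U) = 6 (Function('d')(U) = Mul(1, 6) = 6)
Add(Function('d')(Function('m')(-13)), K) = Add(6, -1890) = -1884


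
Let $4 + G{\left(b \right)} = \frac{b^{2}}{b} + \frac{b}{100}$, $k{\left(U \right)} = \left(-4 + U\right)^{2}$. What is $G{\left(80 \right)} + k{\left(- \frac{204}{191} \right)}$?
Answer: $\frac{18693824}{182405} \approx 102.49$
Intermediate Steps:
$G{\left(b \right)} = -4 + \frac{101 b}{100}$ ($G{\left(b \right)} = -4 + \left(\frac{b^{2}}{b} + \frac{b}{100}\right) = -4 + \left(b + b \frac{1}{100}\right) = -4 + \left(b + \frac{b}{100}\right) = -4 + \frac{101 b}{100}$)
$G{\left(80 \right)} + k{\left(- \frac{204}{191} \right)} = \left(-4 + \frac{101}{100} \cdot 80\right) + \left(-4 - \frac{204}{191}\right)^{2} = \left(-4 + \frac{404}{5}\right) + \left(-4 - \frac{204}{191}\right)^{2} = \frac{384}{5} + \left(-4 - \frac{204}{191}\right)^{2} = \frac{384}{5} + \left(- \frac{968}{191}\right)^{2} = \frac{384}{5} + \frac{937024}{36481} = \frac{18693824}{182405}$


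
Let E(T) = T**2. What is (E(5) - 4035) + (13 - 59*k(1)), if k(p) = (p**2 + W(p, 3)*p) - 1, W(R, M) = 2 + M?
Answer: -4292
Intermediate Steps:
k(p) = -1 + p**2 + 5*p (k(p) = (p**2 + (2 + 3)*p) - 1 = (p**2 + 5*p) - 1 = -1 + p**2 + 5*p)
(E(5) - 4035) + (13 - 59*k(1)) = (5**2 - 4035) + (13 - 59*(-1 + 1**2 + 5*1)) = (25 - 4035) + (13 - 59*(-1 + 1 + 5)) = -4010 + (13 - 59*5) = -4010 + (13 - 295) = -4010 - 282 = -4292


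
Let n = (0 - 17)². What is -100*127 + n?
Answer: -12411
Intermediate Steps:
n = 289 (n = (-17)² = 289)
-100*127 + n = -100*127 + 289 = -12700 + 289 = -12411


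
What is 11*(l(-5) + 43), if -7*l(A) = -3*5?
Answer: 3476/7 ≈ 496.57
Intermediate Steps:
l(A) = 15/7 (l(A) = -(-3)*5/7 = -⅐*(-15) = 15/7)
11*(l(-5) + 43) = 11*(15/7 + 43) = 11*(316/7) = 3476/7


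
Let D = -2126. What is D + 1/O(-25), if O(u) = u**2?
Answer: -1328749/625 ≈ -2126.0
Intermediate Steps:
D + 1/O(-25) = -2126 + 1/((-25)**2) = -2126 + 1/625 = -1328749/625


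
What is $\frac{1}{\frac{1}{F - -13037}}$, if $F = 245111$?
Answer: $258148$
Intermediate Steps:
$\frac{1}{\frac{1}{F - -13037}} = \frac{1}{\frac{1}{245111 - -13037}} = \frac{1}{\frac{1}{245111 + 13037}} = \frac{1}{\frac{1}{258148}} = 258148$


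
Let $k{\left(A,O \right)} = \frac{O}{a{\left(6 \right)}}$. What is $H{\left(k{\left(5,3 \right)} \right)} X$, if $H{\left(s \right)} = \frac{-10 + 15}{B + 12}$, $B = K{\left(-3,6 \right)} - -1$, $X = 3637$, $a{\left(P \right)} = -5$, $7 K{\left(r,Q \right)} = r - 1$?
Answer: $\frac{127295}{87} \approx 1463.2$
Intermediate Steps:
$K{\left(r,Q \right)} = - \frac{1}{7} + \frac{r}{7}$ ($K{\left(r,Q \right)} = \frac{r - 1}{7} = \frac{-1 + r}{7} = - \frac{1}{7} + \frac{r}{7}$)
$k{\left(A,O \right)} = - \frac{O}{5}$ ($k{\left(A,O \right)} = \frac{O}{-5} = O \left(- \frac{1}{5}\right) = - \frac{O}{5}$)
$B = \frac{3}{7}$ ($B = \left(- \frac{1}{7} + \frac{1}{7} \left(-3\right)\right) - -1 = \left(- \frac{1}{7} - \frac{3}{7}\right) + 1 = - \frac{4}{7} + 1 = \frac{3}{7} \approx 0.42857$)
$H{\left(s \right)} = \frac{35}{87}$ ($H{\left(s \right)} = \frac{-10 + 15}{\frac{3}{7} + 12} = \frac{5}{\frac{87}{7}} = 5 \cdot \frac{7}{87} = \frac{35}{87}$)
$H{\left(k{\left(5,3 \right)} \right)} X = \frac{35}{87} \cdot 3637 = \frac{127295}{87}$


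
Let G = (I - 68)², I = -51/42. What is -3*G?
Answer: -2816883/196 ≈ -14372.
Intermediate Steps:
I = -17/14 (I = -51*1/42 = -17/14 ≈ -1.2143)
G = 938961/196 (G = (-17/14 - 68)² = (-969/14)² = 938961/196 ≈ 4790.6)
-3*G = -3*938961/196 = -2816883/196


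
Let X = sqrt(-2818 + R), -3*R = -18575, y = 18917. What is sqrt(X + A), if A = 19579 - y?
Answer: sqrt(5958 + 3*sqrt(30363))/3 ≈ 26.834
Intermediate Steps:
R = 18575/3 (R = -1/3*(-18575) = 18575/3 ≈ 6191.7)
X = sqrt(30363)/3 (X = sqrt(-2818 + 18575/3) = sqrt(10121/3) = sqrt(30363)/3 ≈ 58.083)
A = 662 (A = 19579 - 1*18917 = 19579 - 18917 = 662)
sqrt(X + A) = sqrt(sqrt(30363)/3 + 662) = sqrt(662 + sqrt(30363)/3)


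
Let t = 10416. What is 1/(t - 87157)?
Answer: -1/76741 ≈ -1.3031e-5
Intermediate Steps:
1/(t - 87157) = 1/(10416 - 87157) = 1/(-76741) = -1/76741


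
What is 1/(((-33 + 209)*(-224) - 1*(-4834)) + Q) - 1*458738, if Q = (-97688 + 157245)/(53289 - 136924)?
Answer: -1327126376614401/2892994207 ≈ -4.5874e+5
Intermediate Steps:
Q = -59557/83635 (Q = 59557/(-83635) = 59557*(-1/83635) = -59557/83635 ≈ -0.71211)
1/(((-33 + 209)*(-224) - 1*(-4834)) + Q) - 1*458738 = 1/(((-33 + 209)*(-224) - 1*(-4834)) - 59557/83635) - 1*458738 = 1/((176*(-224) + 4834) - 59557/83635) - 458738 = 1/((-39424 + 4834) - 59557/83635) - 458738 = 1/(-34590 - 59557/83635) - 458738 = 1/(-2892994207/83635) - 458738 = -83635/2892994207 - 458738 = -1327126376614401/2892994207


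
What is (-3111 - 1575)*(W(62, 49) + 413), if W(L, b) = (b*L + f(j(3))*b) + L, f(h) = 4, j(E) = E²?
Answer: -17380374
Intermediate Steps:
W(L, b) = L + 4*b + L*b (W(L, b) = (b*L + 4*b) + L = (L*b + 4*b) + L = (4*b + L*b) + L = L + 4*b + L*b)
(-3111 - 1575)*(W(62, 49) + 413) = (-3111 - 1575)*((62 + 4*49 + 62*49) + 413) = -4686*((62 + 196 + 3038) + 413) = -4686*(3296 + 413) = -4686*3709 = -17380374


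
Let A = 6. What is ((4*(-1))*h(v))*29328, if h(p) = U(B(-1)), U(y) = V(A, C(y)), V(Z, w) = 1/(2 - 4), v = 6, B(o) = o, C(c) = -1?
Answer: 58656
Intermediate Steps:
V(Z, w) = -½ (V(Z, w) = 1/(-2) = -½)
U(y) = -½
h(p) = -½
((4*(-1))*h(v))*29328 = ((4*(-1))*(-½))*29328 = -4*(-½)*29328 = 2*29328 = 58656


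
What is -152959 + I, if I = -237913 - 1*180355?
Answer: -571227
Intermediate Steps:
I = -418268 (I = -237913 - 180355 = -418268)
-152959 + I = -152959 - 418268 = -571227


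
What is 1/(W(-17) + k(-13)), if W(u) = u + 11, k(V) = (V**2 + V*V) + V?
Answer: 1/319 ≈ 0.0031348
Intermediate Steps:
k(V) = V + 2*V**2 (k(V) = (V**2 + V**2) + V = 2*V**2 + V = V + 2*V**2)
W(u) = 11 + u
1/(W(-17) + k(-13)) = 1/((11 - 17) - 13*(1 + 2*(-13))) = 1/(-6 - 13*(1 - 26)) = 1/(-6 - 13*(-25)) = 1/(-6 + 325) = 1/319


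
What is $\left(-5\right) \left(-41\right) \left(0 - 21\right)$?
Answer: $-4305$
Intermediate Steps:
$\left(-5\right) \left(-41\right) \left(0 - 21\right) = 205 \left(0 - 21\right) = 205 \left(-21\right) = -4305$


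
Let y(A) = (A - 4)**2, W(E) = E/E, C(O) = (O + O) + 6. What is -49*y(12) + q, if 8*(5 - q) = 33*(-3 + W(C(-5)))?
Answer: -12491/4 ≈ -3122.8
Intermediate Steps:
C(O) = 6 + 2*O (C(O) = 2*O + 6 = 6 + 2*O)
W(E) = 1
y(A) = (-4 + A)**2
q = 53/4 (q = 5 - 33*(-3 + 1)/8 = 5 - 33*(-2)/8 = 5 - 1/8*(-66) = 5 + 33/4 = 53/4 ≈ 13.250)
-49*y(12) + q = -49*(-4 + 12)**2 + 53/4 = -49*8**2 + 53/4 = -49*64 + 53/4 = -3136 + 53/4 = -12491/4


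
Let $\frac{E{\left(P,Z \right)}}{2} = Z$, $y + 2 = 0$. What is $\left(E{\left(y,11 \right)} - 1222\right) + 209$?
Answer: $-991$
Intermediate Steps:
$y = -2$ ($y = -2 + 0 = -2$)
$E{\left(P,Z \right)} = 2 Z$
$\left(E{\left(y,11 \right)} - 1222\right) + 209 = \left(2 \cdot 11 - 1222\right) + 209 = \left(22 - 1222\right) + 209 = -1200 + 209 = -991$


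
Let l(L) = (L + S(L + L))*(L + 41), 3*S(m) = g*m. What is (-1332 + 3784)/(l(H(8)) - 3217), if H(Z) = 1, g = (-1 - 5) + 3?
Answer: -2452/3259 ≈ -0.75238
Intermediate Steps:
g = -3 (g = -6 + 3 = -3)
S(m) = -m (S(m) = (-3*m)/3 = -m)
l(L) = -L*(41 + L) (l(L) = (L - (L + L))*(L + 41) = (L - 2*L)*(41 + L) = (-L)*(41 + L) = -L*(41 + L))
(-1332 + 3784)/(l(H(8)) - 3217) = (-1332 + 3784)/(1*(-41 - 1*1) - 3217) = 2452/(1*(-41 - 1) - 3217) = 2452/(1*(-42) - 3217) = 2452/(-42 - 3217) = 2452/(-3259) = 2452*(-1/3259) = -2452/3259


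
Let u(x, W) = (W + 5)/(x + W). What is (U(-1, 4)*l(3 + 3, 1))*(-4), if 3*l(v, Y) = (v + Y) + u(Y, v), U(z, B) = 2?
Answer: -160/7 ≈ -22.857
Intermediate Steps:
u(x, W) = (5 + W)/(W + x)
l(v, Y) = Y/3 + v/3 + (5 + v)/(3*(Y + v)) (l(v, Y) = ((v + Y) + (5 + v)/(v + Y))/3 = ((Y + v) + (5 + v)/(Y + v))/3 = (Y + v + (5 + v)/(Y + v))/3 = Y/3 + v/3 + (5 + v)/(3*(Y + v)))
(U(-1, 4)*l(3 + 3, 1))*(-4) = (2*((5 + (3 + 3) + (1 + (3 + 3))²)/(3*(1 + (3 + 3)))))*(-4) = (2*((5 + 6 + (1 + 6)²)/(3*(1 + 6))))*(-4) = (2*((⅓)*(5 + 6 + 7²)/7))*(-4) = (2*((⅓)*(⅐)*(5 + 6 + 49)))*(-4) = (2*((⅓)*(⅐)*60))*(-4) = (2*(20/7))*(-4) = (40/7)*(-4) = -160/7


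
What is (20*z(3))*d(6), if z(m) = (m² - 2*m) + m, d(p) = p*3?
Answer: 2160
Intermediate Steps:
d(p) = 3*p
z(m) = m² - m
(20*z(3))*d(6) = (20*(3*(-1 + 3)))*(3*6) = (20*(3*2))*18 = (20*6)*18 = 120*18 = 2160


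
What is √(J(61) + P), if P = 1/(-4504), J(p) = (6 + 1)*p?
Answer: √2165531082/2252 ≈ 20.664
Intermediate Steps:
J(p) = 7*p
P = -1/4504 ≈ -0.00022202
√(J(61) + P) = √(7*61 - 1/4504) = √(427 - 1/4504) = √(1923207/4504) = √2165531082/2252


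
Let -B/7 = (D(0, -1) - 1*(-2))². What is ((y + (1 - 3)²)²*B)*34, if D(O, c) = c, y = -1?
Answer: -2142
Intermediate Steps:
B = -7 (B = -7*(-1 - 1*(-2))² = -7*(-1 + 2)² = -7*1² = -7*1 = -7)
((y + (1 - 3)²)²*B)*34 = ((-1 + (1 - 3)²)²*(-7))*34 = ((-1 + (-2)²)²*(-7))*34 = ((-1 + 4)²*(-7))*34 = (3²*(-7))*34 = (9*(-7))*34 = -63*34 = -2142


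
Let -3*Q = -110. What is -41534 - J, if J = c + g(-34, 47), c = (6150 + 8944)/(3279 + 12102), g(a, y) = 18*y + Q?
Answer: -652425844/15381 ≈ -42418.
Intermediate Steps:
Q = 110/3 (Q = -⅓*(-110) = 110/3 ≈ 36.667)
g(a, y) = 110/3 + 18*y (g(a, y) = 18*y + 110/3 = 110/3 + 18*y)
c = 15094/15381 ≈ 0.98134
J = 13591390/15381 (J = 15094/15381 + (110/3 + 18*47) = 15094/15381 + (110/3 + 846) = 15094/15381 + 2648/3 = 13591390/15381 ≈ 883.65)
-41534 - J = -41534 - 1*13591390/15381 = -41534 - 13591390/15381 = -652425844/15381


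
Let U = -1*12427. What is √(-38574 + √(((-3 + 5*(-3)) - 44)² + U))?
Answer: √(-38574 + I*√8583) ≈ 0.236 + 196.4*I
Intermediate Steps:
U = -12427
√(-38574 + √(((-3 + 5*(-3)) - 44)² + U)) = √(-38574 + √(((-3 + 5*(-3)) - 44)² - 12427)) = √(-38574 + √(((-3 - 15) - 44)² - 12427)) = √(-38574 + √((-18 - 44)² - 12427)) = √(-38574 + √((-62)² - 12427)) = √(-38574 + √(3844 - 12427)) = √(-38574 + √(-8583)) = √(-38574 + I*√8583)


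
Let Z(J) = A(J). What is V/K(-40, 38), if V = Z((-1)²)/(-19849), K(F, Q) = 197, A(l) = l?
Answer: -1/3910253 ≈ -2.5574e-7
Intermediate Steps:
Z(J) = J
V = -1/19849 (V = (-1)²/(-19849) = 1*(-1/19849) = -1/19849 ≈ -5.0380e-5)
V/K(-40, 38) = -1/19849/197 = -1/19849*1/197 = -1/3910253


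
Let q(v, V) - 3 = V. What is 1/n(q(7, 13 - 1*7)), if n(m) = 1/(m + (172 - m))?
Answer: 172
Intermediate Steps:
q(v, V) = 3 + V
n(m) = 1/172
1/n(q(7, 13 - 1*7)) = 1/(1/172) = 172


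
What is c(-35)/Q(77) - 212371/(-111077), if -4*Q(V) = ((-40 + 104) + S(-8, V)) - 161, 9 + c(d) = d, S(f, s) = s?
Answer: -3825533/555385 ≈ -6.8881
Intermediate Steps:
c(d) = -9 + d
Q(V) = 97/4 - V/4 (Q(V) = -(((-40 + 104) + V) - 161)/4 = -((64 + V) - 161)/4 = -(-97 + V)/4 = 97/4 - V/4)
c(-35)/Q(77) - 212371/(-111077) = (-9 - 35)/(97/4 - 1/4*77) - 212371/(-111077) = -44/(97/4 - 77/4) - 212371*(-1/111077) = -44/5 + 212371/111077 = -3825533/555385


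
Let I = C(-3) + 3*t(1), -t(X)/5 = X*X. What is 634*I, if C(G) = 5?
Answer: -6340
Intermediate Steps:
t(X) = -5*X² (t(X) = -5*X*X = -5*X²)
I = -10 (I = 5 + 3*(-5*1²) = 5 + 3*(-5*1) = 5 + 3*(-5) = 5 - 15 = -10)
634*I = 634*(-10) = -6340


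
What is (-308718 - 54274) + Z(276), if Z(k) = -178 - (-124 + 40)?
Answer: -363086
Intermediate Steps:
Z(k) = -94 (Z(k) = -178 - 1*(-84) = -178 + 84 = -94)
(-308718 - 54274) + Z(276) = (-308718 - 54274) - 94 = -362992 - 94 = -363086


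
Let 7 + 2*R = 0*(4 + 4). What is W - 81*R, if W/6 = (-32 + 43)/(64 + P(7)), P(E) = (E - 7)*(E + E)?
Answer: 9105/32 ≈ 284.53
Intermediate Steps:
R = -7/2 (R = -7/2 + (0*(4 + 4))/2 = -7/2 + (0*8)/2 = -7/2 + (½)*0 = -7/2 + 0 = -7/2 ≈ -3.5000)
P(E) = 2*E*(-7 + E) (P(E) = (-7 + E)*(2*E) = 2*E*(-7 + E))
W = 33/32 (W = 6*((-32 + 43)/(64 + 2*7*(-7 + 7))) = 6*(11/(64 + 2*7*0)) = 6*(11/(64 + 0)) = 6*(11/64) = 33/32 ≈ 1.0313)
W - 81*R = 33/32 - 81*(-7/2) = 33/32 + 567/2 = 9105/32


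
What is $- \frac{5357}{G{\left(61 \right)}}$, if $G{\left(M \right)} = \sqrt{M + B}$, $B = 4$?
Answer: $- \frac{5357 \sqrt{65}}{65} \approx -664.45$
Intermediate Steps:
$G{\left(M \right)} = \sqrt{4 + M}$ ($G{\left(M \right)} = \sqrt{M + 4} = \sqrt{4 + M}$)
$- \frac{5357}{G{\left(61 \right)}} = - \frac{5357}{\sqrt{4 + 61}} = - \frac{5357}{\sqrt{65}} = - 5357 \frac{\sqrt{65}}{65} = - \frac{5357 \sqrt{65}}{65}$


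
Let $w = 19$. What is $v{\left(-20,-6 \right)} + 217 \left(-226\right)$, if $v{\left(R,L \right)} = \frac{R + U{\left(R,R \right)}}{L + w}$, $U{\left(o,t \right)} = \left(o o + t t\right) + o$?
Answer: $- \frac{636786}{13} \approx -48984.0$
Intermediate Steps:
$U{\left(o,t \right)} = o + o^{2} + t^{2}$ ($U{\left(o,t \right)} = \left(o^{2} + t^{2}\right) + o = o + o^{2} + t^{2}$)
$v{\left(R,L \right)} = \frac{2 R + 2 R^{2}}{19 + L}$ ($v{\left(R,L \right)} = \frac{R + \left(R + R^{2} + R^{2}\right)}{L + 19} = \frac{R + \left(R + 2 R^{2}\right)}{19 + L} = \frac{2 R + 2 R^{2}}{19 + L}$)
$v{\left(-20,-6 \right)} + 217 \left(-226\right) = 2 \left(-20\right) \frac{1}{19 - 6} \left(1 - 20\right) + 217 \left(-226\right) = 2 \left(-20\right) \frac{1}{13} \left(-19\right) - 49042 = \frac{760}{13} - 49042 = - \frac{636786}{13}$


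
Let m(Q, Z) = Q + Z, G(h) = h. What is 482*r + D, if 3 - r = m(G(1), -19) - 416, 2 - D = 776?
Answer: 209860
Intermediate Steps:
D = -774 (D = 2 - 1*776 = 2 - 776 = -774)
r = 437 (r = 3 - ((1 - 19) - 416) = 3 - (-18 - 416) = 3 - 1*(-434) = 3 + 434 = 437)
482*r + D = 482*437 - 774 = 210634 - 774 = 209860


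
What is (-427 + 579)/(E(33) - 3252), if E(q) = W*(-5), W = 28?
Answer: -19/424 ≈ -0.044811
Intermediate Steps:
E(q) = -140 (E(q) = 28*(-5) = -140)
(-427 + 579)/(E(33) - 3252) = (-427 + 579)/(-140 - 3252) = 152/(-3392) = 152*(-1/3392) = -19/424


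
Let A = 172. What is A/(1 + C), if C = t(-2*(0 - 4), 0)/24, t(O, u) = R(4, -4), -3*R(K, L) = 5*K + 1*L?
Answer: 1548/7 ≈ 221.14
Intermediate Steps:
R(K, L) = -5*K/3 - L/3 (R(K, L) = -(5*K + 1*L)/3 = -(5*K + L)/3 = -(L + 5*K)/3 = -5*K/3 - L/3)
t(O, u) = -16/3 (t(O, u) = -5/3*4 - ⅓*(-4) = -20/3 + 4/3 = -16/3)
C = -2/9 (C = -16/3/24 = -16/3*1/24 = -2/9 ≈ -0.22222)
A/(1 + C) = 172/(1 - 2/9) = 172/(7/9) = (9/7)*172 = 1548/7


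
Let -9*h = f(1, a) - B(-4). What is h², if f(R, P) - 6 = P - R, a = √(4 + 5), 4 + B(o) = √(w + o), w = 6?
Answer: (12 - √2)²/81 ≈ 1.3834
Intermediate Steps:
B(o) = -4 + √(6 + o)
a = 3 (a = √9 = 3)
f(R, P) = 6 + P - R (f(R, P) = 6 + (P - R) = 6 + P - R)
h = -4/3 + √2/9 (h = -((6 + 3 - 1*1) - (-4 + √(6 - 4)))/9 = -((6 + 3 - 1) - (-4 + √2))/9 = -(8 + (4 - √2))/9 = -(12 - √2)/9 = -4/3 + √2/9 ≈ -1.1762)
h² = (-4/3 + √2/9)²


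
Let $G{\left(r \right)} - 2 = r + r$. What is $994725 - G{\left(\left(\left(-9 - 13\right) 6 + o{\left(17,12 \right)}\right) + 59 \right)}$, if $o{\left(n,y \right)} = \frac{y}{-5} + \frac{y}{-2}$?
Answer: $\frac{4974429}{5} \approx 9.9489 \cdot 10^{5}$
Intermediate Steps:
$o{\left(n,y \right)} = - \frac{7 y}{10}$ ($o{\left(n,y \right)} = y \left(- \frac{1}{5}\right) + y \left(- \frac{1}{2}\right) = - \frac{y}{5} - \frac{y}{2} = - \frac{7 y}{10}$)
$G{\left(r \right)} = 2 + 2 r$ ($G{\left(r \right)} = 2 + \left(r + r\right) = 2 + 2 r$)
$994725 - G{\left(\left(\left(-9 - 13\right) 6 + o{\left(17,12 \right)}\right) + 59 \right)} = 994725 - \left(2 + 2 \left(\left(\left(-9 - 13\right) 6 - \frac{42}{5}\right) + 59\right)\right) = 994725 - \left(2 + 2 \left(\left(\left(-22\right) 6 - \frac{42}{5}\right) + 59\right)\right) = 994725 - \left(2 + 2 \left(\left(-132 - \frac{42}{5}\right) + 59\right)\right) = 994725 - \left(2 + 2 \left(- \frac{702}{5} + 59\right)\right) = 994725 - \left(2 + 2 \left(- \frac{407}{5}\right)\right) = 994725 - \left(2 - \frac{814}{5}\right) = 994725 - - \frac{804}{5} = 994725 + \frac{804}{5} = \frac{4974429}{5}$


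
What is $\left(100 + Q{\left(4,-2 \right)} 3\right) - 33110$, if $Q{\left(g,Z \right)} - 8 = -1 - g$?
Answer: $-33001$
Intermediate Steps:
$Q{\left(g,Z \right)} = 7 - g$ ($Q{\left(g,Z \right)} = 8 - \left(1 + g\right) = 7 - g$)
$\left(100 + Q{\left(4,-2 \right)} 3\right) - 33110 = \left(100 + \left(7 - 4\right) 3\right) - 33110 = \left(100 + 3 \cdot 3\right) - 33110 = \left(100 + 9\right) - 33110 = 109 - 33110 = -33001$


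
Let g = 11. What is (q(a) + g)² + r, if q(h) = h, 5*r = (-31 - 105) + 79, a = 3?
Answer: 923/5 ≈ 184.60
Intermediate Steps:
r = -57/5 (r = ((-31 - 105) + 79)/5 = (-136 + 79)/5 = (⅕)*(-57) = -57/5 ≈ -11.400)
(q(a) + g)² + r = (3 + 11)² - 57/5 = 14² - 57/5 = 196 - 57/5 = 923/5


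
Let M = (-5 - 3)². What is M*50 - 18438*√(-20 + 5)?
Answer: 3200 - 18438*I*√15 ≈ 3200.0 - 71410.0*I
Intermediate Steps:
M = 64 (M = (-8)² = 64)
M*50 - 18438*√(-20 + 5) = 64*50 - 18438*√(-20 + 5) = 3200 - 18438*√(-15) = 3200 - 18438*I*√15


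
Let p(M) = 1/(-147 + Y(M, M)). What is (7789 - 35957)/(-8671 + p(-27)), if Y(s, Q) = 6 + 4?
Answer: 68911/21213 ≈ 3.2485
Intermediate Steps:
Y(s, Q) = 10
p(M) = -1/137 (p(M) = 1/(-147 + 10) = 1/(-137) = -1/137)
(7789 - 35957)/(-8671 + p(-27)) = (7789 - 35957)/(-8671 - 1/137) = -28168/(-1187928/137) = -28168*(-137/1187928) = 68911/21213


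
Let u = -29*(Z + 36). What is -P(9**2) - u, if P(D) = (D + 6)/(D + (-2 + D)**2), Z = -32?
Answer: 25285/218 ≈ 115.99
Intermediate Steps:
P(D) = (6 + D)/(D + (-2 + D)**2)
u = -116 (u = -29*(-32 + 36) = -29*4 = -116)
-P(9**2) - u = -(6 + 9**2)/(9**2 + (-2 + 9**2)**2) - 1*(-116) = -(6 + 81)/(81 + (-2 + 81)**2) + 116 = -87/(81 + 79**2) + 116 = -87/(81 + 6241) + 116 = -87/6322 + 116 = -1*3/218 + 116 = -3/218 + 116 = 25285/218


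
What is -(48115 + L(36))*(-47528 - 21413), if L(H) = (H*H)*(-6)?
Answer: 2781010999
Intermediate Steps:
L(H) = -6*H**2 (L(H) = H**2*(-6) = -6*H**2)
-(48115 + L(36))*(-47528 - 21413) = -(48115 - 6*36**2)*(-47528 - 21413) = -(48115 - 6*1296)*(-68941) = -(48115 - 7776)*(-68941) = -40339*(-68941) = -1*(-2781010999) = 2781010999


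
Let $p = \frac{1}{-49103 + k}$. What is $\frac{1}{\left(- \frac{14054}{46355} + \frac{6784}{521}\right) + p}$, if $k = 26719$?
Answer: $\frac{540594976720}{6875225612469} \approx 0.078629$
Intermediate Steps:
$p = - \frac{1}{22384}$ ($p = \frac{1}{-49103 + 26719} = \frac{1}{-22384} = - \frac{1}{22384} \approx -4.4675 \cdot 10^{-5}$)
$\frac{1}{\left(- \frac{14054}{46355} + \frac{6784}{521}\right) + p} = \frac{1}{\left(- \frac{14054}{46355} + \frac{6784}{521}\right) - \frac{1}{22384}} = \frac{1}{\frac{307150186}{24150955} - \frac{1}{22384}} = \frac{1}{\frac{6875225612469}{540594976720}} = \frac{540594976720}{6875225612469}$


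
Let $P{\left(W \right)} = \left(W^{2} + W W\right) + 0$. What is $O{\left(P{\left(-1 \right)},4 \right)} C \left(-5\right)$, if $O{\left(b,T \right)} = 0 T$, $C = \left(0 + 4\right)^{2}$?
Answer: $0$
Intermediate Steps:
$C = 16$ ($C = 4^{2} = 16$)
$P{\left(W \right)} = 2 W^{2}$ ($P{\left(W \right)} = \left(W^{2} + W^{2}\right) + 0 = 2 W^{2} + 0 = 2 W^{2}$)
$O{\left(b,T \right)} = 0$
$O{\left(P{\left(-1 \right)},4 \right)} C \left(-5\right) = 0 \cdot 16 \left(-5\right) = 0 \left(-5\right) = 0$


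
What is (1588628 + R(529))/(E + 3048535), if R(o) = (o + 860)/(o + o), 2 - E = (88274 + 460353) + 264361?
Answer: 1680769813/2365210842 ≈ 0.71062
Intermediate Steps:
E = -812986 (E = 2 - ((88274 + 460353) + 264361) = 2 - (548627 + 264361) = 2 - 1*812988 = 2 - 812988 = -812986)
R(o) = (860 + o)/(2*o) (R(o) = (860 + o)/((2*o)) = (860 + o)*(1/(2*o)) = (860 + o)/(2*o))
(1588628 + R(529))/(E + 3048535) = (1588628 + (1/2)*(860 + 529)/529)/(-812986 + 3048535) = (1588628 + (1/2)*(1/529)*1389)/2235549 = (1588628 + 1389/1058)*(1/2235549) = (1680769813/1058)*(1/2235549) = 1680769813/2365210842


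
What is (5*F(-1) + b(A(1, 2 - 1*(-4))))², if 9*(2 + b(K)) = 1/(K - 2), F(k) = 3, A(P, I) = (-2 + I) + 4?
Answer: 494209/2916 ≈ 169.48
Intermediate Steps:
A(P, I) = 2 + I
b(K) = -2 + 1/(9*(-2 + K)) (b(K) = -2 + 1/(9*(K - 2)) = -2 + 1/(9*(-2 + K)))
(5*F(-1) + b(A(1, 2 - 1*(-4))))² = (5*3 + (37 - 18*(2 + (2 - 1*(-4))))/(9*(-2 + (2 + (2 - 1*(-4))))))² = (15 + (37 - 18*(2 + (2 + 4)))/(9*(-2 + (2 + (2 + 4)))))² = (15 + (37 - 18*(2 + 6))/(9*(-2 + (2 + 6))))² = (15 + (37 - 18*8)/(9*(-2 + 8)))² = (15 + (⅑)*(37 - 144)/6)² = (15 + (⅑)*(⅙)*(-107))² = (15 - 107/54)² = (703/54)² = 494209/2916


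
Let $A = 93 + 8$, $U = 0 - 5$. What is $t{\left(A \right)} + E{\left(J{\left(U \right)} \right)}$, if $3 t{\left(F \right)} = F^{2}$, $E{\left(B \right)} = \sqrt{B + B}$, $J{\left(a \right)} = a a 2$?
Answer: $\frac{10231}{3} \approx 3410.3$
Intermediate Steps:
$U = -5$
$A = 101$
$J{\left(a \right)} = 2 a^{2}$ ($J{\left(a \right)} = a^{2} \cdot 2 = 2 a^{2}$)
$E{\left(B \right)} = \sqrt{2} \sqrt{B}$ ($E{\left(B \right)} = \sqrt{2 B} = \sqrt{2} \sqrt{B}$)
$t{\left(F \right)} = \frac{F^{2}}{3}$
$t{\left(A \right)} + E{\left(J{\left(U \right)} \right)} = \frac{101^{2}}{3} + \sqrt{2} \sqrt{2 \left(-5\right)^{2}} = \frac{1}{3} \cdot 10201 + \sqrt{2} \sqrt{2 \cdot 25} = \frac{10201}{3} + \sqrt{2} \sqrt{50} = \frac{10201}{3} + \sqrt{2} \cdot 5 \sqrt{2} = \frac{10201}{3} + 10 = \frac{10231}{3}$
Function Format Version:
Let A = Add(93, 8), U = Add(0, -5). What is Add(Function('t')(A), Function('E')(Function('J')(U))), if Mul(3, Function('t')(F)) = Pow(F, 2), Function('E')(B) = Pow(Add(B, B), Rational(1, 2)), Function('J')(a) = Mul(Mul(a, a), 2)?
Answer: Rational(10231, 3) ≈ 3410.3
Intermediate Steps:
U = -5
A = 101
Function('J')(a) = Mul(2, Pow(a, 2)) (Function('J')(a) = Mul(Pow(a, 2), 2) = Mul(2, Pow(a, 2)))
Function('E')(B) = Mul(Pow(2, Rational(1, 2)), Pow(B, Rational(1, 2))) (Function('E')(B) = Pow(Mul(2, B), Rational(1, 2)) = Mul(Pow(2, Rational(1, 2)), Pow(B, Rational(1, 2))))
Function('t')(F) = Mul(Rational(1, 3), Pow(F, 2))
Add(Function('t')(A), Function('E')(Function('J')(U))) = Add(Mul(Rational(1, 3), Pow(101, 2)), Mul(Pow(2, Rational(1, 2)), Pow(Mul(2, Pow(-5, 2)), Rational(1, 2)))) = Add(Mul(Rational(1, 3), 10201), Mul(Pow(2, Rational(1, 2)), Pow(Mul(2, 25), Rational(1, 2)))) = Add(Rational(10201, 3), Mul(Pow(2, Rational(1, 2)), Pow(50, Rational(1, 2)))) = Add(Rational(10201, 3), Mul(Pow(2, Rational(1, 2)), Mul(5, Pow(2, Rational(1, 2))))) = Add(Rational(10201, 3), 10) = Rational(10231, 3)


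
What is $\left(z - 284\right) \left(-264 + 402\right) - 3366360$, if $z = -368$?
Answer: $-3456336$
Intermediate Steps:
$\left(z - 284\right) \left(-264 + 402\right) - 3366360 = \left(-368 - 284\right) \left(-264 + 402\right) - 3366360 = \left(-652\right) 138 - 3366360 = -89976 - 3366360 = -3456336$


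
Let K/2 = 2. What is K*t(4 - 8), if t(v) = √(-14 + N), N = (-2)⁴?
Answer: 4*√2 ≈ 5.6569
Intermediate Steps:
K = 4 (K = 2*2 = 4)
N = 16
t(v) = √2 (t(v) = √(-14 + 16) = √2)
K*t(4 - 8) = 4*√2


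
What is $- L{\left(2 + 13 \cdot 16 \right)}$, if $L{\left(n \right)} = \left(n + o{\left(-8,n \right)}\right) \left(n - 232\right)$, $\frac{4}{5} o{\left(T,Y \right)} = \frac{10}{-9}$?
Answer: $\frac{41305}{9} \approx 4589.4$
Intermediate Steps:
$o{\left(T,Y \right)} = - \frac{25}{18}$ ($o{\left(T,Y \right)} = \frac{5 \frac{10}{-9}}{4} = \frac{5 \cdot 10 \left(- \frac{1}{9}\right)}{4} = \frac{5}{4} \left(- \frac{10}{9}\right) = - \frac{25}{18}$)
$L{\left(n \right)} = \left(-232 + n\right) \left(- \frac{25}{18} + n\right)$ ($L{\left(n \right)} = \left(n - \frac{25}{18}\right) \left(n - 232\right) = \left(- \frac{25}{18} + n\right) \left(-232 + n\right) = \left(-232 + n\right) \left(- \frac{25}{18} + n\right)$)
$- L{\left(2 + 13 \cdot 16 \right)} = - (\frac{2900}{9} + \left(2 + 13 \cdot 16\right)^{2} - \frac{4201 \left(2 + 13 \cdot 16\right)}{18}) = - (\frac{2900}{9} + \left(2 + 208\right)^{2} - \frac{4201 \left(2 + 208\right)}{18}) = - (\frac{2900}{9} + 210^{2} - \frac{147035}{3}) = - (\frac{2900}{9} + 44100 - \frac{147035}{3}) = \left(-1\right) \left(- \frac{41305}{9}\right) = \frac{41305}{9}$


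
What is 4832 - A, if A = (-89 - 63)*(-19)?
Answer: 1944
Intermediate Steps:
A = 2888 (A = -152*(-19) = 2888)
4832 - A = 4832 - 1*2888 = 4832 - 2888 = 1944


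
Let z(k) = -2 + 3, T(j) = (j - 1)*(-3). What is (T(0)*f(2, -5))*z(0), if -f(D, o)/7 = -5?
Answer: 105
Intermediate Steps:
f(D, o) = 35 (f(D, o) = -7*(-5) = 35)
T(j) = 3 - 3*j (T(j) = (-1 + j)*(-3) = 3 - 3*j)
z(k) = 1
(T(0)*f(2, -5))*z(0) = ((3 - 3*0)*35)*1 = ((3 + 0)*35)*1 = (3*35)*1 = 105*1 = 105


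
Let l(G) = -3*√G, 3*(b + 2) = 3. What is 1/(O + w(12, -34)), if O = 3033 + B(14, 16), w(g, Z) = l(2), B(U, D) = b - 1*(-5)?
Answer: 3037/9223351 + 3*√2/9223351 ≈ 0.00032973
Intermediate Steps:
b = -1 (b = -2 + (⅓)*3 = -2 + 1 = -1)
B(U, D) = 4 (B(U, D) = -1 - 1*(-5) = -1 + 5 = 4)
w(g, Z) = -3*√2
O = 3037 (O = 3033 + 4 = 3037)
1/(O + w(12, -34)) = 1/(3037 - 3*√2)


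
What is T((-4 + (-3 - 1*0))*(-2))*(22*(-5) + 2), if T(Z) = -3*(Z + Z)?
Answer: 9072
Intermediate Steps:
T(Z) = -6*Z
T((-4 + (-3 - 1*0))*(-2))*(22*(-5) + 2) = (-6*(-4 + (-3 - 1*0))*(-2))*(22*(-5) + 2) = (-6*(-4 + (-3 + 0))*(-2))*(-110 + 2) = -6*(-4 - 3)*(-2)*(-108) = -(-42)*(-2)*(-108) = -6*14*(-108) = -84*(-108) = 9072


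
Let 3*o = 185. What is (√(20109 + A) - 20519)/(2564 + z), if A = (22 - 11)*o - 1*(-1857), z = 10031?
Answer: -20519/12595 + √203799/37785 ≈ -1.6172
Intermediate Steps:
o = 185/3 (o = (⅓)*185 = 185/3 ≈ 61.667)
A = 7606/3 (A = (22 - 11)*(185/3) - 1*(-1857) = 11*(185/3) + 1857 = 2035/3 + 1857 = 7606/3 ≈ 2535.3)
(√(20109 + A) - 20519)/(2564 + z) = (√(20109 + 7606/3) - 20519)/(2564 + 10031) = (√(67933/3) - 20519)/12595 = (√203799/3 - 20519)*(1/12595) = (-20519 + √203799/3)*(1/12595) = -20519/12595 + √203799/37785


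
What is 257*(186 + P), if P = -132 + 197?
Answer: 64507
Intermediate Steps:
P = 65
257*(186 + P) = 257*(186 + 65) = 257*251 = 64507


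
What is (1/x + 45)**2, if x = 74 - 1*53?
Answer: 894916/441 ≈ 2029.3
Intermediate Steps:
x = 21 (x = 74 - 53 = 21)
(1/x + 45)**2 = (1/21 + 45)**2 = (946/21)**2 = 894916/441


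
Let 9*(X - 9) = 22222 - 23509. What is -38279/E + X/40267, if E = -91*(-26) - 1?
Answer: -23010409/1421365 ≈ -16.189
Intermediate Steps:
X = -134 (X = 9 + (22222 - 23509)/9 = 9 + (⅑)*(-1287) = 9 - 143 = -134)
E = 2365 (E = 2366 - 1 = 2365)
-38279/E + X/40267 = -38279/2365 - 134/40267 = -38279*1/2365 - 134*1/40267 = -38279/2365 - 2/601 = -23010409/1421365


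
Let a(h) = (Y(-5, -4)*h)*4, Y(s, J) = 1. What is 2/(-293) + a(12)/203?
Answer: 13658/59479 ≈ 0.22963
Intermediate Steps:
a(h) = 4*h (a(h) = (1*h)*4 = h*4 = 4*h)
2/(-293) + a(12)/203 = 2/(-293) + (4*12)/203 = 2*(-1/293) + 48*(1/203) = -2/293 + 48/203 = 13658/59479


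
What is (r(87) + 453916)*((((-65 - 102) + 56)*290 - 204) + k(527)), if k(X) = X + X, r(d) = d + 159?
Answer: -14233437080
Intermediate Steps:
r(d) = 159 + d
k(X) = 2*X
(r(87) + 453916)*((((-65 - 102) + 56)*290 - 204) + k(527)) = ((159 + 87) + 453916)*((((-65 - 102) + 56)*290 - 204) + 2*527) = (246 + 453916)*(((-167 + 56)*290 - 204) + 1054) = 454162*((-111*290 - 204) + 1054) = 454162*((-32190 - 204) + 1054) = 454162*(-32394 + 1054) = 454162*(-31340) = -14233437080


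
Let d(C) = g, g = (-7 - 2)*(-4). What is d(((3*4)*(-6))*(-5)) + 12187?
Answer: 12223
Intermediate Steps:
g = 36 (g = -9*(-4) = 36)
d(C) = 36
d(((3*4)*(-6))*(-5)) + 12187 = 36 + 12187 = 12223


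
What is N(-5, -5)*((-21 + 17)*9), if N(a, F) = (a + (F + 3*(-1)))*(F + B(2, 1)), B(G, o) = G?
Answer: -1404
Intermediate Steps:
N(a, F) = (2 + F)*(-3 + F + a) (N(a, F) = (a + (F + 3*(-1)))*(F + 2) = (a + (F - 3))*(2 + F) = (a + (-3 + F))*(2 + F) = (-3 + F + a)*(2 + F) = (2 + F)*(-3 + F + a))
N(-5, -5)*((-21 + 17)*9) = (-6 + (-5)² - 1*(-5) + 2*(-5) - 5*(-5))*((-21 + 17)*9) = (-6 + 25 + 5 - 10 + 25)*(-4*9) = 39*(-36) = -1404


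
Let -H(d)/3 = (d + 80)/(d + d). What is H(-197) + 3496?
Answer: 1377073/394 ≈ 3495.1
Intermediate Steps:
H(d) = -3*(80 + d)/(2*d) (H(d) = -3*(d + 80)/(d + d) = -3*(80 + d)/(2*d))
H(-197) + 3496 = (-3/2 - 120/(-197)) + 3496 = (-3/2 - 120*(-1/197)) + 3496 = (-3/2 + 120/197) + 3496 = -351/394 + 3496 = 1377073/394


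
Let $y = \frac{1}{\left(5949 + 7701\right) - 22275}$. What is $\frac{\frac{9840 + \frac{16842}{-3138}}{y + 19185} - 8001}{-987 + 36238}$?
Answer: $- \frac{692371269152727}{3050661597544352} \approx -0.22696$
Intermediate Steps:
$y = - \frac{1}{8625}$ ($y = \frac{1}{13650 - 22275} = \frac{1}{-8625} = - \frac{1}{8625} \approx -0.00011594$)
$\frac{\frac{9840 + \frac{16842}{-3138}}{y + 19185} - 8001}{-987 + 36238} = \frac{\frac{9840 + \frac{16842}{-3138}}{- \frac{1}{8625} + 19185} - 8001}{-987 + 36238} = \frac{\frac{9840 + 16842 \left(- \frac{1}{3138}\right)}{\frac{165470624}{8625}} - 8001}{35251} = \left(\left(9840 - \frac{2807}{523}\right) \frac{8625}{165470624} - 8001\right) \frac{1}{35251} = \left(\frac{5143513}{523} \cdot \frac{8625}{165470624} - 8001\right) \frac{1}{35251} = \left(\frac{44362799625}{86541136352} - 8001\right) \frac{1}{35251} = \left(- \frac{692371269152727}{86541136352}\right) \frac{1}{35251} = - \frac{692371269152727}{3050661597544352}$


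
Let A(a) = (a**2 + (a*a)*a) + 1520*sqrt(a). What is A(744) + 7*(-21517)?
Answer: 412233701 + 3040*sqrt(186) ≈ 4.1228e+8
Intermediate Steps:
A(a) = a**2 + a**3 + 1520*sqrt(a) (A(a) = (a**2 + a**2*a) + 1520*sqrt(a) = (a**2 + a**3) + 1520*sqrt(a) = a**2 + a**3 + 1520*sqrt(a))
A(744) + 7*(-21517) = (744**2 + 744**3 + 1520*sqrt(744)) + 7*(-21517) = (553536 + 411830784 + 1520*(2*sqrt(186))) - 150619 = (553536 + 411830784 + 3040*sqrt(186)) - 150619 = (412384320 + 3040*sqrt(186)) - 150619 = 412233701 + 3040*sqrt(186)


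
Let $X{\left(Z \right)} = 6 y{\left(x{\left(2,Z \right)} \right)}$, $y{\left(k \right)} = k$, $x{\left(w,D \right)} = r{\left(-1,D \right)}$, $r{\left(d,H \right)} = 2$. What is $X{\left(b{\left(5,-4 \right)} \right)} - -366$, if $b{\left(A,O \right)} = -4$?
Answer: $378$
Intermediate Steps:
$x{\left(w,D \right)} = 2$
$X{\left(Z \right)} = 12$ ($X{\left(Z \right)} = 6 \cdot 2 = 12$)
$X{\left(b{\left(5,-4 \right)} \right)} - -366 = 12 - -366 = 12 + 366 = 378$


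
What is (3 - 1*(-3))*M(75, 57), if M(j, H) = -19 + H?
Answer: 228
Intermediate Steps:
(3 - 1*(-3))*M(75, 57) = (3 - 1*(-3))*(-19 + 57) = (3 + 3)*38 = 6*38 = 228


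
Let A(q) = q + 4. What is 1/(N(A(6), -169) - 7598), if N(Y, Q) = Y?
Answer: -1/7588 ≈ -0.00013179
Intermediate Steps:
A(q) = 4 + q
1/(N(A(6), -169) - 7598) = 1/((4 + 6) - 7598) = 1/(10 - 7598) = 1/(-7588) = -1/7588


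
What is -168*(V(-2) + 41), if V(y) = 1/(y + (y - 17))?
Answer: -6880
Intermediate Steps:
V(y) = 1/(-17 + 2*y) (V(y) = 1/(y + (-17 + y)) = 1/(-17 + 2*y))
-168*(V(-2) + 41) = -168*(1/(-17 + 2*(-2)) + 41) = -168*(1/(-17 - 4) + 41) = -168*(1/(-21) + 41) = -168*(-1/21 + 41) = -168*860/21 = -6880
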